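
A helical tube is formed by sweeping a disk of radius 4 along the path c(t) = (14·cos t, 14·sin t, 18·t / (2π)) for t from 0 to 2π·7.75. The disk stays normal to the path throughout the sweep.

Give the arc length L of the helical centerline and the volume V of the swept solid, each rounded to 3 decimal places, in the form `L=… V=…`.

L=695.852 V=34977.338

2πR = 2π·14 = 87.964594
per-turn = √(87.964594² + 18²) = √(7737.7699 + 324) = √8061.7699 = 89.787359
L = 7.75 × 89.787359 = 695.852033
V = π·4² × L = 50.265482 × 695.852033 = 34977.338151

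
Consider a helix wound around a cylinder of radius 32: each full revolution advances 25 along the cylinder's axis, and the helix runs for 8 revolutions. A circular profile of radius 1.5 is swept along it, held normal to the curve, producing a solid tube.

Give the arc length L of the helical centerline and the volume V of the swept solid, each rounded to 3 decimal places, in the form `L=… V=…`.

2πR = 2π·32 = 201.061930
per-turn = √(201.061930² + 25²) = √(40425.8996 + 625) = √41050.8996 = 202.610216
L = 8 × 202.610216 = 1620.881728
V = π·1.5² × L = 7.068583 × 1620.881728 = 11457.337790

L=1620.882 V=11457.338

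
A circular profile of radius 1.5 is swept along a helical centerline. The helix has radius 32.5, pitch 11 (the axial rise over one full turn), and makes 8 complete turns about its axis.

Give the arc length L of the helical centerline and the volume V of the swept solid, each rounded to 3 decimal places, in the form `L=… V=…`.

L=1635.997 V=11564.179

2πR = 2π·32.5 = 204.203522
per-turn = √(204.203522² + 11²) = √(41699.0786 + 121) = √41820.0786 = 204.499581
L = 8 × 204.499581 = 1635.996647
V = π·1.5² × L = 7.068583 × 1635.996647 = 11564.178859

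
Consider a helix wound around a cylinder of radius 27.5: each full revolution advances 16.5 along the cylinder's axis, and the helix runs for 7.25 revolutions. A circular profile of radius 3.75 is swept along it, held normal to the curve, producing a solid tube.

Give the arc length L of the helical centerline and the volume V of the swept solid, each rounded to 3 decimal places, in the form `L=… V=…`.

2πR = 2π·27.5 = 172.787596
per-turn = √(172.787596² + 16.5²) = √(29855.5533 + 272.25) = √30127.8033 = 173.573625
L = 7.25 × 173.573625 = 1258.408782
V = π·3.75² × L = 44.178647 × 1258.408782 = 55594.796956

L=1258.409 V=55594.797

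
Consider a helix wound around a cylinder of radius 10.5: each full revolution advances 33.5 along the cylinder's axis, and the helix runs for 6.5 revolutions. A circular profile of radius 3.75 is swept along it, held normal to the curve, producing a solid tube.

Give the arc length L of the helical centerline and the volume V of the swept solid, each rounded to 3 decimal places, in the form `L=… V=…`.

L=480.945 V=21247.495

2πR = 2π·10.5 = 65.973446
per-turn = √(65.973446² + 33.5²) = √(4352.4955 + 1122.25) = √5474.7455 = 73.991523
L = 6.5 × 73.991523 = 480.944902
V = π·3.75² × L = 44.178647 × 480.944902 = 21247.494919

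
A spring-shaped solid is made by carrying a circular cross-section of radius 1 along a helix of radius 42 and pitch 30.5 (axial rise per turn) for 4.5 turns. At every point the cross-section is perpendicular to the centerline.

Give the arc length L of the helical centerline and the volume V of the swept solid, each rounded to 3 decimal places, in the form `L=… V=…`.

2πR = 2π·42 = 263.893783
per-turn = √(263.893783² + 30.5²) = √(69639.9287 + 930.25) = √70570.1787 = 265.650482
L = 4.5 × 265.650482 = 1195.427170
V = π·1² × L = 3.141593 × 1195.427170 = 3755.545214

L=1195.427 V=3755.545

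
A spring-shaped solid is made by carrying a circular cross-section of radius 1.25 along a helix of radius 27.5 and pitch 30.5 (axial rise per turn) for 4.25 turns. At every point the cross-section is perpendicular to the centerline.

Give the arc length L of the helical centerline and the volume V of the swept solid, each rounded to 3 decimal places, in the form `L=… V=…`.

L=745.700 V=3660.447

2πR = 2π·27.5 = 172.787596
per-turn = √(172.787596² + 30.5²) = √(29855.5533 + 930.25) = √30785.8033 = 175.458837
L = 4.25 × 175.458837 = 745.700055
V = π·1.25² × L = 4.908739 × 745.700055 = 3660.446586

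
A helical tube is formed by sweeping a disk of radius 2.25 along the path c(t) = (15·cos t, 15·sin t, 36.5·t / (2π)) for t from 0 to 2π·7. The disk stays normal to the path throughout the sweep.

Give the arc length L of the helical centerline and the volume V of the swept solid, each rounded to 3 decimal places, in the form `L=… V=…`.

L=707.481 V=11252.004

2πR = 2π·15 = 94.247780
per-turn = √(94.247780² + 36.5²) = √(8882.6440 + 1332.25) = √10214.8940 = 101.068759
L = 7 × 101.068759 = 707.481310
V = π·2.25² × L = 15.904313 × 707.481310 = 11252.004062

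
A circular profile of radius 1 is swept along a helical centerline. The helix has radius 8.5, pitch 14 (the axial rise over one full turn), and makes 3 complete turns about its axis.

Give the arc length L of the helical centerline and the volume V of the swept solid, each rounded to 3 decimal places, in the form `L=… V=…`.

L=165.635 V=520.357

2πR = 2π·8.5 = 53.407075
per-turn = √(53.407075² + 14²) = √(2852.3157 + 196) = √3048.3157 = 55.211554
L = 3 × 55.211554 = 165.634661
V = π·1² × L = 3.141593 × 165.634661 = 520.356635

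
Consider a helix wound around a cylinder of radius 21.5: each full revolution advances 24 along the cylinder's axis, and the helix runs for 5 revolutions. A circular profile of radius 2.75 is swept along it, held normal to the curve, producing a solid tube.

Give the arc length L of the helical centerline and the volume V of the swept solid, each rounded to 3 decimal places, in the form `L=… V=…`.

L=686.019 V=16298.648

2πR = 2π·21.5 = 135.088484
per-turn = √(135.088484² + 24²) = √(18248.8985 + 576) = √18824.8985 = 137.203858
L = 5 × 137.203858 = 686.019288
V = π·2.75² × L = 23.758294 × 686.019288 = 16298.648237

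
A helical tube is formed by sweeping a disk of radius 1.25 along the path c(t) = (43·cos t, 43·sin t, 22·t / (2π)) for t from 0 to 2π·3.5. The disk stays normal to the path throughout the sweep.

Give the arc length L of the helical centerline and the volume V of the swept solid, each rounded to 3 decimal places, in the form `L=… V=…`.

L=948.749 V=4657.162

2πR = 2π·43 = 270.176968
per-turn = √(270.176968² + 22²) = √(72995.5942 + 484) = √73479.5942 = 271.071198
L = 3.5 × 271.071198 = 948.749191
V = π·1.25² × L = 4.908739 × 948.749191 = 4657.161703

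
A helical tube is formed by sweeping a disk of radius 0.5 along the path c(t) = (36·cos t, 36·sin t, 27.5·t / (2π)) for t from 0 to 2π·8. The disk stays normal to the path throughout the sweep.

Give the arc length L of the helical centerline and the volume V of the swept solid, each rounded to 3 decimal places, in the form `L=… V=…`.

2πR = 2π·36 = 226.194671
per-turn = √(226.194671² + 27.5²) = √(51164.0292 + 756.25) = √51920.2792 = 227.860219
L = 8 × 227.860219 = 1822.881749
V = π·0.5² × L = 0.785398 × 1822.881749 = 1431.687978

L=1822.882 V=1431.688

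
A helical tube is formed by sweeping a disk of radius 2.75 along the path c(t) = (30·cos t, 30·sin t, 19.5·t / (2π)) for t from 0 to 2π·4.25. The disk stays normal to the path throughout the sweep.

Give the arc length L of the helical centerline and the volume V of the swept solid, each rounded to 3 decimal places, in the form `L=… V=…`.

L=805.381 V=19134.490

2πR = 2π·30 = 188.495559
per-turn = √(188.495559² + 19.5²) = √(35530.5758 + 380.25) = √35910.8258 = 189.501519
L = 4.25 × 189.501519 = 805.381457
V = π·2.75² × L = 23.758294 × 805.381457 = 19134.489802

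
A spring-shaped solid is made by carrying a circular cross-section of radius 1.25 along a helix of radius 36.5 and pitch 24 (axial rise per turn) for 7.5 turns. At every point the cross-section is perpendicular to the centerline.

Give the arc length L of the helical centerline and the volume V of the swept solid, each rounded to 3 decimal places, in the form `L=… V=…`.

L=1729.415 V=8489.245

2πR = 2π·36.5 = 229.336264
per-turn = √(229.336264² + 24²) = √(52595.1219 + 576) = √53171.1219 = 230.588642
L = 7.5 × 230.588642 = 1729.414816
V = π·1.25² × L = 4.908739 × 1729.414816 = 8489.245124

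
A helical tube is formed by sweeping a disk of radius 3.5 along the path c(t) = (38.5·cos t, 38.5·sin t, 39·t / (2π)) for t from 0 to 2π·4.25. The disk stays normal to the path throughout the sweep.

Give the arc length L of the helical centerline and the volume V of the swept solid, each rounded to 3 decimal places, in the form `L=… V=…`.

2πR = 2π·38.5 = 241.902634
per-turn = √(241.902634² + 39²) = √(58516.8845 + 1521) = √60037.8845 = 245.026293
L = 4.25 × 245.026293 = 1041.361747
V = π·3.5² × L = 38.484510 × 1041.361747 = 40076.296583

L=1041.362 V=40076.297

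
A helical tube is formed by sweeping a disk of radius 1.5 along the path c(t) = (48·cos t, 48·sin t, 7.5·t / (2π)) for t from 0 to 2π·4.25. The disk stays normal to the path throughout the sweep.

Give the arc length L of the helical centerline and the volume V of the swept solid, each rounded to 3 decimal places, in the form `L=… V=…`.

L=1282.166 V=9063.098

2πR = 2π·48 = 301.592895
per-turn = √(301.592895² + 7.5²) = √(90958.2742 + 56.25) = √91014.5242 = 301.686135
L = 4.25 × 301.686135 = 1282.166075
V = π·1.5² × L = 7.068583 × 1282.166075 = 9063.097921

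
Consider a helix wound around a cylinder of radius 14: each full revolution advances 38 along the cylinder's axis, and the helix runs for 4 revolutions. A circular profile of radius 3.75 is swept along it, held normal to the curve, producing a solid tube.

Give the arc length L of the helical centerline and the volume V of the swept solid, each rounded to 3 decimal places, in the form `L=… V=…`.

L=383.286 V=16933.066

2πR = 2π·14 = 87.964594
per-turn = √(87.964594² + 38²) = √(7737.7699 + 1444) = √9181.7699 = 95.821552
L = 4 × 95.821552 = 383.286208
V = π·3.75² × L = 44.178647 × 383.286208 = 16933.065986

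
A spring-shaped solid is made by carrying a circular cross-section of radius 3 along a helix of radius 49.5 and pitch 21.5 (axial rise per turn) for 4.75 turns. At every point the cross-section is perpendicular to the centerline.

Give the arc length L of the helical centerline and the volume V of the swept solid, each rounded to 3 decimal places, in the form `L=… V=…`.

2πR = 2π·49.5 = 311.017673
per-turn = √(311.017673² + 21.5²) = √(96731.9927 + 462.25) = √97194.2427 = 311.759912
L = 4.75 × 311.759912 = 1480.859582
V = π·3² × L = 28.274334 × 1480.859582 = 41870.318255

L=1480.860 V=41870.318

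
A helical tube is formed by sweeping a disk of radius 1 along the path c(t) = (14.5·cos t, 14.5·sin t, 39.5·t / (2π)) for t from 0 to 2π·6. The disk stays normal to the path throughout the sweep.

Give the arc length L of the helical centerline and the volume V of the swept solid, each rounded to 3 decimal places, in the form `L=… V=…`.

2πR = 2π·14.5 = 91.106187
per-turn = √(91.106187² + 39.5²) = √(8300.3373 + 1560.25) = √9860.5873 = 99.300490
L = 6 × 99.300490 = 595.802940
V = π·1² × L = 3.141593 × 595.802940 = 1871.770138

L=595.803 V=1871.770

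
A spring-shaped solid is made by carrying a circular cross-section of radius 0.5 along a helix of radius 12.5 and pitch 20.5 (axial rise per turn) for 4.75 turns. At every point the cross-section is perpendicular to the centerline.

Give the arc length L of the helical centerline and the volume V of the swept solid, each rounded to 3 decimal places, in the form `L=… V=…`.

2πR = 2π·12.5 = 78.539816
per-turn = √(78.539816² + 20.5²) = √(6168.5028 + 420.25) = √6588.7528 = 81.171132
L = 4.75 × 81.171132 = 385.562879
V = π·0.5² × L = 0.785398 × 385.562879 = 302.820377

L=385.563 V=302.820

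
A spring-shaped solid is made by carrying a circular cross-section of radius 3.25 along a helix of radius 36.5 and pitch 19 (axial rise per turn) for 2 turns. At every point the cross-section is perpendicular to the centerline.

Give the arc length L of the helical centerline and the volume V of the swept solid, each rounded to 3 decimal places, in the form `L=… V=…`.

L=460.244 V=15272.308

2πR = 2π·36.5 = 229.336264
per-turn = √(229.336264² + 19²) = √(52595.1219 + 361) = √52956.1219 = 230.121972
L = 2 × 230.121972 = 460.243943
V = π·3.25² × L = 33.183072 × 460.243943 = 15272.308096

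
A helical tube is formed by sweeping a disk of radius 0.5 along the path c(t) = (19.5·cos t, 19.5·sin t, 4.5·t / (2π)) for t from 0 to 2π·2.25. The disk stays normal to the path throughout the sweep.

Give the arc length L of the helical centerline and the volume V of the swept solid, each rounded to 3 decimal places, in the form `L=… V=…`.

2πR = 2π·19.5 = 122.522113
per-turn = √(122.522113² + 4.5²) = √(15011.6683 + 20.25) = √15031.9183 = 122.604724
L = 2.25 × 122.604724 = 275.860629
V = π·0.5² × L = 0.785398 × 275.860629 = 216.660431

L=275.861 V=216.660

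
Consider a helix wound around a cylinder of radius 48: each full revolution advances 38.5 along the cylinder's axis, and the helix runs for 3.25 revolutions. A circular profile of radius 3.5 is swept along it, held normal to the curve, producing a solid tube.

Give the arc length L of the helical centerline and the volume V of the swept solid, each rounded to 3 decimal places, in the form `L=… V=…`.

L=988.131 V=38027.741

2πR = 2π·48 = 301.592895
per-turn = √(301.592895² + 38.5²) = √(90958.2742 + 1482.25) = √92440.5242 = 304.040333
L = 3.25 × 304.040333 = 988.131083
V = π·3.5² × L = 38.484510 × 988.131083 = 38027.740537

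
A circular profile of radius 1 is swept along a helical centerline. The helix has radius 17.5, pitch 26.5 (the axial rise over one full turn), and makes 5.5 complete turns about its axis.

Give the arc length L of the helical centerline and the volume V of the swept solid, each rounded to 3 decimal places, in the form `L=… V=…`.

2πR = 2π·17.5 = 109.955743
per-turn = √(109.955743² + 26.5²) = √(12090.2654 + 702.25) = √12792.5154 = 113.104003
L = 5.5 × 113.104003 = 622.072014
V = π·1² × L = 3.141593 × 622.072014 = 1954.296869

L=622.072 V=1954.297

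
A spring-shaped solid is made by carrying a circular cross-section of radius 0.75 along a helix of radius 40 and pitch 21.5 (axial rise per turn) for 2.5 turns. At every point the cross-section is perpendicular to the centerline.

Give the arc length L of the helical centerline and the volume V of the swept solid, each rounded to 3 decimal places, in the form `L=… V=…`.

2πR = 2π·40 = 251.327412
per-turn = √(251.327412² + 21.5²) = √(63165.4682 + 462.25) = √63627.7182 = 252.245353
L = 2.5 × 252.245353 = 630.613383
V = π·0.75² × L = 1.767146 × 630.613383 = 1114.385833

L=630.613 V=1114.386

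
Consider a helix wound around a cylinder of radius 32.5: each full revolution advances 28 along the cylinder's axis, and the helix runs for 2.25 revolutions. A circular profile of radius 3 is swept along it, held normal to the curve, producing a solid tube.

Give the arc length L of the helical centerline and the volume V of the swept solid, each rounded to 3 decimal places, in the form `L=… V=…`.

L=463.757 V=13112.421

2πR = 2π·32.5 = 204.203522
per-turn = √(204.203522² + 28²) = √(41699.0786 + 784) = √42483.0786 = 206.114237
L = 2.25 × 206.114237 = 463.757033
V = π·3² × L = 28.274334 × 463.757033 = 13112.421183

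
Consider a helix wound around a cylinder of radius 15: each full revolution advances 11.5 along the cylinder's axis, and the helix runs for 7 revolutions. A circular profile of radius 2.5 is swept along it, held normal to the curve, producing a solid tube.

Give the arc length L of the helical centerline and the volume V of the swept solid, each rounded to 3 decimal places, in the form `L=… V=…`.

L=664.628 V=13049.932

2πR = 2π·15 = 94.247780
per-turn = √(94.247780² + 11.5²) = √(8882.6440 + 132.25) = √9014.8940 = 94.946795
L = 7 × 94.946795 = 664.627568
V = π·2.5² × L = 19.634954 × 664.627568 = 13049.931780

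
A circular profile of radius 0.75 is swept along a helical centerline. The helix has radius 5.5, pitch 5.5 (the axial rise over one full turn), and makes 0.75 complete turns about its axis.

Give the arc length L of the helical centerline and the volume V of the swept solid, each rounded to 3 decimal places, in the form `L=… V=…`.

2πR = 2π·5.5 = 34.557519
per-turn = √(34.557519² + 5.5²) = √(1194.2221 + 30.25) = √1224.4721 = 34.992458
L = 0.75 × 34.992458 = 26.244344
V = π·0.75² × L = 1.767146 × 26.244344 = 46.377583

L=26.244 V=46.378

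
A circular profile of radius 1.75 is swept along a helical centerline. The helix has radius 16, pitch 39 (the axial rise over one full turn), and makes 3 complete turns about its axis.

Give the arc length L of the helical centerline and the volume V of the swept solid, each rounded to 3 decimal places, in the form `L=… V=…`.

L=323.492 V=3112.361

2πR = 2π·16 = 100.530965
per-turn = √(100.530965² + 39²) = √(10106.4749 + 1521) = √11627.4749 = 107.830770
L = 3 × 107.830770 = 323.492309
V = π·1.75² × L = 9.621128 × 323.492309 = 3112.360753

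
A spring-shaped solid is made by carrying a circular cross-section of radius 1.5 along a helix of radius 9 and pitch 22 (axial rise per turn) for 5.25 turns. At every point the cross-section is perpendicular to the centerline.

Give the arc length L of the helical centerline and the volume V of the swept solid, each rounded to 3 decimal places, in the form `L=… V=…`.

L=318.557 V=2251.744

2πR = 2π·9 = 56.548668
per-turn = √(56.548668² + 22²) = √(3197.7518 + 484) = √3681.7518 = 60.677441
L = 5.25 × 60.677441 = 318.556564
V = π·1.5² × L = 7.068583 × 318.556564 = 2251.743665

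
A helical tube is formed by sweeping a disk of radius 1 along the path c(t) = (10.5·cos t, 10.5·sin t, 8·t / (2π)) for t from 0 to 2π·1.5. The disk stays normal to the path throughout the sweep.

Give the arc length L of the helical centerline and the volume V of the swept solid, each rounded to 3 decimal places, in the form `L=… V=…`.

L=99.685 V=313.170

2πR = 2π·10.5 = 65.973446
per-turn = √(65.973446² + 8²) = √(4352.4955 + 64) = √4416.4955 = 66.456719
L = 1.5 × 66.456719 = 99.685079
V = π·1² × L = 3.141593 × 99.685079 = 313.169912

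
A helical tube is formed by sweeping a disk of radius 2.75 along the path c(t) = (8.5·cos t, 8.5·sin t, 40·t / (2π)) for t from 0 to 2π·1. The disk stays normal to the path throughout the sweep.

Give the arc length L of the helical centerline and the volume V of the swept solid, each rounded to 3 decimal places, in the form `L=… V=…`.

2πR = 2π·8.5 = 53.407075
per-turn = √(53.407075² + 40²) = √(2852.3157 + 1600) = √4452.3157 = 66.725675
L = 1 × 66.725675 = 66.725675
V = π·2.75² × L = 23.758294 × 66.725675 = 1585.288228

L=66.726 V=1585.288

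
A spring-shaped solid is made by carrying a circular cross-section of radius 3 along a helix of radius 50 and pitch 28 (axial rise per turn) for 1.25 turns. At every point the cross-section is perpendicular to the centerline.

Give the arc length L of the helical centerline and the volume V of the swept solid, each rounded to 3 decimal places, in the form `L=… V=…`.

2πR = 2π·50 = 314.159265
per-turn = √(314.159265² + 28²) = √(98696.0440 + 784) = √99480.0440 = 315.404572
L = 1.25 × 315.404572 = 394.255715
V = π·3² × L = 28.274334 × 394.255715 = 11147.317719

L=394.256 V=11147.318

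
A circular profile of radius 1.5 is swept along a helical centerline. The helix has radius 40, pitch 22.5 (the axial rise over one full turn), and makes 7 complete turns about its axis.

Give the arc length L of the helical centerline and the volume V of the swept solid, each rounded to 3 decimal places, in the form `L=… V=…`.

2πR = 2π·40 = 251.327412
per-turn = √(251.327412² + 22.5²) = √(63165.4682 + 506.25) = √63671.7182 = 252.332555
L = 7 × 252.332555 = 1766.327883
V = π·1.5² × L = 7.068583 × 1766.327883 = 12485.436077

L=1766.328 V=12485.436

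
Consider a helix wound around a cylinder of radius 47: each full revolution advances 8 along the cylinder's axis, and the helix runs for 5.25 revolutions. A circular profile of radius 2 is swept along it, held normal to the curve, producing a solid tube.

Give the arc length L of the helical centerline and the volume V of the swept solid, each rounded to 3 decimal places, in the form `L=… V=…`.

2πR = 2π·47 = 295.309709
per-turn = √(295.309709² + 8²) = √(87207.8245 + 64) = √87271.8245 = 295.418050
L = 5.25 × 295.418050 = 1550.944764
V = π·2² × L = 12.566371 × 1550.944764 = 19489.746713

L=1550.945 V=19489.747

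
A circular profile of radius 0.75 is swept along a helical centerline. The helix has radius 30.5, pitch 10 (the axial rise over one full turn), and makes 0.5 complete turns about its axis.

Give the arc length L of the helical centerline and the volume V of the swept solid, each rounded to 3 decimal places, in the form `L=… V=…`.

2πR = 2π·30.5 = 191.637152
per-turn = √(191.637152² + 10²) = √(36724.7980 + 100) = √36824.7980 = 191.897884
L = 0.5 × 191.897884 = 95.948942
V = π·0.75² × L = 1.767146 × 95.948942 = 169.555777

L=95.949 V=169.556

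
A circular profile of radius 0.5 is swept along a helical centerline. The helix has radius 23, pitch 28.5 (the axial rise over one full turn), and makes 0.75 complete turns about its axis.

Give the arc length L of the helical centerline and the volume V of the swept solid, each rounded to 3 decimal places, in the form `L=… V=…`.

2πR = 2π·23 = 144.513262
per-turn = √(144.513262² + 28.5²) = √(20884.0829 + 812.25) = √21696.3329 = 147.296751
L = 0.75 × 147.296751 = 110.472563
V = π·0.5² × L = 0.785398 × 110.472563 = 86.764948

L=110.473 V=86.765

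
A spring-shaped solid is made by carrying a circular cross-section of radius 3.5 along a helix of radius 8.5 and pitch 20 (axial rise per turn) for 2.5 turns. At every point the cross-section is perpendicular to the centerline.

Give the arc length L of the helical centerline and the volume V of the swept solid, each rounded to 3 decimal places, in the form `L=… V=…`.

2πR = 2π·8.5 = 53.407075
per-turn = √(53.407075² + 20²) = √(2852.3157 + 400) = √3252.3157 = 57.029077
L = 2.5 × 57.029077 = 142.572694
V = π·3.5² × L = 38.484510 × 142.572694 = 5486.840252

L=142.573 V=5486.840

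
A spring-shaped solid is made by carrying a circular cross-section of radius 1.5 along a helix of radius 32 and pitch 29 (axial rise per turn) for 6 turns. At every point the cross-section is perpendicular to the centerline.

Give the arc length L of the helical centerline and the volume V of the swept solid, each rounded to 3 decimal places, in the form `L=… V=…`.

2πR = 2π·32 = 201.061930
per-turn = √(201.061930² + 29²) = √(40425.8996 + 841) = √41266.8996 = 203.142560
L = 6 × 203.142560 = 1218.855359
V = π·1.5² × L = 7.068583 × 1218.855359 = 8615.580845

L=1218.855 V=8615.581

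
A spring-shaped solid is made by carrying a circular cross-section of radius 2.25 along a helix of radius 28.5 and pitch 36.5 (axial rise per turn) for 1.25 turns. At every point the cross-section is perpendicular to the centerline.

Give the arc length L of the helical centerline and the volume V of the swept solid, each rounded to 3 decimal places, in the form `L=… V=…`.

L=228.441 V=3633.198

2πR = 2π·28.5 = 179.070781
per-turn = √(179.070781² + 36.5²) = √(32066.3447 + 1332.25) = √33398.5947 = 182.752824
L = 1.25 × 182.752824 = 228.441030
V = π·2.25² × L = 15.904313 × 228.441030 = 3633.197601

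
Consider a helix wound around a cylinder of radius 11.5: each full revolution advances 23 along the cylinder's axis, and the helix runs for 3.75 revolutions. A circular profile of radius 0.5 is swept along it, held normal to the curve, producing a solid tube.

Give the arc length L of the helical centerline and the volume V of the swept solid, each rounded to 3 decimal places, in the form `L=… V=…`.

2πR = 2π·11.5 = 72.256631
per-turn = √(72.256631² + 23²) = √(5221.0207 + 529) = √5750.0207 = 75.828891
L = 3.75 × 75.828891 = 284.358342
V = π·0.5² × L = 0.785398 × 284.358342 = 223.334519

L=284.358 V=223.335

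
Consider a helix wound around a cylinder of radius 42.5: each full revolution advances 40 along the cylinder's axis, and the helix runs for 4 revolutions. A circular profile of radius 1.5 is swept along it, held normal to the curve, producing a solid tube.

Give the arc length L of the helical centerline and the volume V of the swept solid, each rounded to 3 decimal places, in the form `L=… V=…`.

2πR = 2π·42.5 = 267.035376
per-turn = √(267.035376² + 40²) = √(71307.8918 + 1600) = √72907.8918 = 270.014614
L = 4 × 270.014614 = 1080.058456
V = π·1.5² × L = 7.068583 × 1080.058456 = 7634.483351

L=1080.058 V=7634.483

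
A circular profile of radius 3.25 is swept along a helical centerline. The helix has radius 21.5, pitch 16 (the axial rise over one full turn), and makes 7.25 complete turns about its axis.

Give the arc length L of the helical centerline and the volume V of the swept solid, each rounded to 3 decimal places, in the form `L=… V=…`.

2πR = 2π·21.5 = 135.088484
per-turn = √(135.088484² + 16²) = √(18248.8985 + 256) = √18504.8985 = 136.032711
L = 7.25 × 136.032711 = 986.237157
V = π·3.25² × L = 33.183072 × 986.237157 = 32726.378980

L=986.237 V=32726.379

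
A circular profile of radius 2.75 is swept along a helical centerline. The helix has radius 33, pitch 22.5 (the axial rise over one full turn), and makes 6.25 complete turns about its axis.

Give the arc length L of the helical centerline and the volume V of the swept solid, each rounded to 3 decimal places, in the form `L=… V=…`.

L=1303.515 V=30969.283

2πR = 2π·33 = 207.345115
per-turn = √(207.345115² + 22.5²) = √(42991.9968 + 506.25) = √43498.2468 = 208.562333
L = 6.25 × 208.562333 = 1303.514582
V = π·2.75² × L = 23.758294 × 1303.514582 = 30969.283241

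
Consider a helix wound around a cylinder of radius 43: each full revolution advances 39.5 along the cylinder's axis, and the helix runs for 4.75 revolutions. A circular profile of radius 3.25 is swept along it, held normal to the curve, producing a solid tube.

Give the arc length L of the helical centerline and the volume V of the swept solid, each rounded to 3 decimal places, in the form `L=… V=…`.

2πR = 2π·43 = 270.176968
per-turn = √(270.176968² + 39.5²) = √(72995.5942 + 1560.25) = √74555.8442 = 273.049161
L = 4.75 × 273.049161 = 1296.983513
V = π·3.25² × L = 33.183072 × 1296.983513 = 43037.897826

L=1296.984 V=43037.898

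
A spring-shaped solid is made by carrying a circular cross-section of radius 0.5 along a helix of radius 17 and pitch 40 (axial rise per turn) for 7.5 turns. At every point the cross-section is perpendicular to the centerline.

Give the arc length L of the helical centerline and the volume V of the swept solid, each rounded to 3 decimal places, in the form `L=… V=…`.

2πR = 2π·17 = 106.814150
per-turn = √(106.814150² + 40²) = √(11409.2627 + 1600) = √13009.2627 = 114.058155
L = 7.5 × 114.058155 = 855.436161
V = π·0.5² × L = 0.785398 × 855.436161 = 671.857990

L=855.436 V=671.858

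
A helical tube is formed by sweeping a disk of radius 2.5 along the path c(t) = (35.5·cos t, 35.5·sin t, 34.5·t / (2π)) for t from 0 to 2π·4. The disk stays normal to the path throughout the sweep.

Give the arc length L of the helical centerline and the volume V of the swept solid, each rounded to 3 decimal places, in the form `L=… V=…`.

L=902.822 V=17726.860

2πR = 2π·35.5 = 223.053078
per-turn = √(223.053078² + 34.5²) = √(49752.6758 + 1190.25) = √50942.9258 = 225.705396
L = 4 × 225.705396 = 902.821584
V = π·2.5² × L = 19.634954 × 902.821584 = 17726.860349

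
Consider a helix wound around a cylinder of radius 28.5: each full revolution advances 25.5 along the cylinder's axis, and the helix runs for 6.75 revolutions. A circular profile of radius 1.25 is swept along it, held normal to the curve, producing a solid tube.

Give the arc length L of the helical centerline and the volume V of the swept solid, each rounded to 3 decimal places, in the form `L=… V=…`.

L=1220.922 V=5993.185

2πR = 2π·28.5 = 179.070781
per-turn = √(179.070781² + 25.5²) = √(32066.3447 + 650.25) = √32716.5947 = 180.877292
L = 6.75 × 180.877292 = 1220.921720
V = π·1.25² × L = 4.908739 × 1220.921720 = 5993.185478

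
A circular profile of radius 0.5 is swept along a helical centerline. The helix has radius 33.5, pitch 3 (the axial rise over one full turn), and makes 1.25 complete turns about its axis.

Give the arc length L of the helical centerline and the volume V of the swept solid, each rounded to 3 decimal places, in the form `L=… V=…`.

2πR = 2π·33.5 = 210.486708
per-turn = √(210.486708² + 3²) = √(44304.6542 + 9) = √44313.6542 = 210.508086
L = 1.25 × 210.508086 = 263.135107
V = π·0.5² × L = 0.785398 × 263.135107 = 206.665830

L=263.135 V=206.666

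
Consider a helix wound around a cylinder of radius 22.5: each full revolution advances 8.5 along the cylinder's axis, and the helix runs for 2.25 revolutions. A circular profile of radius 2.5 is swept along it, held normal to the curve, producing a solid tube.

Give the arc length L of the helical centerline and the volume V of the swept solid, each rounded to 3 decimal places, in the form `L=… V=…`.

L=318.661 V=6256.888

2πR = 2π·22.5 = 141.371669
per-turn = √(141.371669² + 8.5²) = √(19985.9489 + 72.25) = √20058.1989 = 141.626971
L = 2.25 × 141.626971 = 318.660685
V = π·2.5² × L = 19.634954 × 318.660685 = 6256.887913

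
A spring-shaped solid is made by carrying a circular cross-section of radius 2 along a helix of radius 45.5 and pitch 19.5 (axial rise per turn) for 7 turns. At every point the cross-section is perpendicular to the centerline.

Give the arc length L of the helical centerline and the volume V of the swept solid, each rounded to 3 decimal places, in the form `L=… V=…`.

2πR = 2π·45.5 = 285.884931
per-turn = √(285.884931² + 19.5²) = √(81730.1940 + 380.25) = √82110.4440 = 286.549200
L = 7 × 286.549200 = 2005.844400
V = π·2² × L = 12.566371 × 2005.844400 = 25206.184129

L=2005.844 V=25206.184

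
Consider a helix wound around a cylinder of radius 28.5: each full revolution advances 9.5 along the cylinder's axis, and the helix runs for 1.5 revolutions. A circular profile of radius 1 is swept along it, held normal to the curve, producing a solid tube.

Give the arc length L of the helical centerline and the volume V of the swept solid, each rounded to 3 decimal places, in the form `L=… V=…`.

L=268.984 V=845.038

2πR = 2π·28.5 = 179.070781
per-turn = √(179.070781² + 9.5²) = √(32066.3447 + 90.25) = √32156.5947 = 179.322600
L = 1.5 × 179.322600 = 268.983899
V = π·1² × L = 3.141593 × 268.983899 = 845.037842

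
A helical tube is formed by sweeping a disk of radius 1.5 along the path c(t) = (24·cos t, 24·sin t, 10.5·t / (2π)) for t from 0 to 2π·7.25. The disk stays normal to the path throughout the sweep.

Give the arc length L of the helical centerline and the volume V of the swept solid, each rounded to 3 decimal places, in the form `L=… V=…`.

L=1095.921 V=7746.611

2πR = 2π·24 = 150.796447
per-turn = √(150.796447² + 10.5²) = √(22739.5685 + 110.25) = √22849.8185 = 151.161564
L = 7.25 × 151.161564 = 1095.921342
V = π·1.5² × L = 7.068583 × 1095.921342 = 7746.611480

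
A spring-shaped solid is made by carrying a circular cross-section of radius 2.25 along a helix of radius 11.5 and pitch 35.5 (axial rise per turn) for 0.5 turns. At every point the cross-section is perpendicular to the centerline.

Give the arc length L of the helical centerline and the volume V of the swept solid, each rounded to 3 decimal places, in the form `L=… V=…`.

L=40.253 V=640.199

2πR = 2π·11.5 = 72.256631
per-turn = √(72.256631² + 35.5²) = √(5221.0207 + 1260.25) = √6481.2707 = 80.506340
L = 0.5 × 80.506340 = 40.253170
V = π·2.25² × L = 15.904313 × 40.253170 = 640.199005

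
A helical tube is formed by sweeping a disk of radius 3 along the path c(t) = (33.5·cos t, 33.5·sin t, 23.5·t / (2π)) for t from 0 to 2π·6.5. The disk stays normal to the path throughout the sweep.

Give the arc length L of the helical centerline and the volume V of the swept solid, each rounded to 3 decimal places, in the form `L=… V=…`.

2πR = 2π·33.5 = 210.486708
per-turn = √(210.486708² + 23.5²) = √(44304.6542 + 552.25) = √44856.9042 = 211.794486
L = 6.5 × 211.794486 = 1376.664157
V = π·3² × L = 28.274334 × 1376.664157 = 38924.262013

L=1376.664 V=38924.262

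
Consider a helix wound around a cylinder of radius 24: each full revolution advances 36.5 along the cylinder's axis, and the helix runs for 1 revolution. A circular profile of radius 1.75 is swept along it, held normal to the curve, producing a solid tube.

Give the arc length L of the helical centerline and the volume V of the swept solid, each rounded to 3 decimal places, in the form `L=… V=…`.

L=155.151 V=1492.727

2πR = 2π·24 = 150.796447
per-turn = √(150.796447² + 36.5²) = √(22739.5685 + 1332.25) = √24071.8185 = 155.150954
L = 1 × 155.150954 = 155.150954
V = π·1.75² × L = 9.621128 × 155.150954 = 1492.727111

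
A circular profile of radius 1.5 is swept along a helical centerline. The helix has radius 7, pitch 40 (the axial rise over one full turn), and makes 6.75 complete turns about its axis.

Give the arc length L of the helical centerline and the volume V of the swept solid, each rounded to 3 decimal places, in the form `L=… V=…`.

L=401.295 V=2836.590

2πR = 2π·7 = 43.982297
per-turn = √(43.982297² + 40²) = √(1934.4425 + 1600) = √3534.4425 = 59.451177
L = 6.75 × 59.451177 = 401.295446
V = π·1.5² × L = 7.068583 × 401.295446 = 2836.590354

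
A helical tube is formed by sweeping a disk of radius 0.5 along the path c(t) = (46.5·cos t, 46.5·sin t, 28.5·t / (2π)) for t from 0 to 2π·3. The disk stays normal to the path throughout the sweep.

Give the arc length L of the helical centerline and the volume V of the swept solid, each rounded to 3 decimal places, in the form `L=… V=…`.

L=880.665 V=691.672

2πR = 2π·46.5 = 292.168117
per-turn = √(292.168117² + 28.5²) = √(85362.2085 + 812.25) = √86174.4585 = 293.554864
L = 3 × 293.554864 = 880.664593
V = π·0.5² × L = 0.785398 × 880.664593 = 691.672354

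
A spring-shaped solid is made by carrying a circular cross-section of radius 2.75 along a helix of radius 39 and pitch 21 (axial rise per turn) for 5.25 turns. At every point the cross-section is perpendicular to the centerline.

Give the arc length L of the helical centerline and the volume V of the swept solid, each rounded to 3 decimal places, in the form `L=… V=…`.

L=1291.198 V=30676.655

2πR = 2π·39 = 245.044227
per-turn = √(245.044227² + 21²) = √(60046.6732 + 441) = √60487.6732 = 245.942418
L = 5.25 × 245.942418 = 1291.197697
V = π·2.75² × L = 23.758294 × 1291.197697 = 30676.655062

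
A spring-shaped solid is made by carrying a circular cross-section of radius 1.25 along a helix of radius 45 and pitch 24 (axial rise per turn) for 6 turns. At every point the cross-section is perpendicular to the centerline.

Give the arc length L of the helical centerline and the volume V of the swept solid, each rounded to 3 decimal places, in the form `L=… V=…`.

L=1702.561 V=8357.425

2πR = 2π·45 = 282.743339
per-turn = √(282.743339² + 24²) = √(79943.7956 + 576) = √80519.7956 = 283.760102
L = 6 × 283.760102 = 1702.560614
V = π·1.25² × L = 4.908739 × 1702.560614 = 8357.424869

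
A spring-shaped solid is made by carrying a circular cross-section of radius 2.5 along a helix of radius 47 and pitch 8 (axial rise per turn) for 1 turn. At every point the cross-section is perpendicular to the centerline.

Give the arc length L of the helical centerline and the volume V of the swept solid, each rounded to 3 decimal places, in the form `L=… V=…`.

L=295.418 V=5800.520

2πR = 2π·47 = 295.309709
per-turn = √(295.309709² + 8²) = √(87207.8245 + 64) = √87271.8245 = 295.418050
L = 1 × 295.418050 = 295.418050
V = π·2.5² × L = 19.634954 × 295.418050 = 5800.519855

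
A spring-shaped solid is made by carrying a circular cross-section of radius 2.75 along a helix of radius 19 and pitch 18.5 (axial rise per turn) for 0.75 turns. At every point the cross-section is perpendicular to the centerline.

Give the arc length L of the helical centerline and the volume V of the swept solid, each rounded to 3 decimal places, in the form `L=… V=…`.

L=90.604 V=2152.599

2πR = 2π·19 = 119.380521
per-turn = √(119.380521² + 18.5²) = √(14251.7088 + 342.25) = √14593.9588 = 120.805458
L = 0.75 × 120.805458 = 90.604094
V = π·2.75² × L = 23.758294 × 90.604094 = 2152.598736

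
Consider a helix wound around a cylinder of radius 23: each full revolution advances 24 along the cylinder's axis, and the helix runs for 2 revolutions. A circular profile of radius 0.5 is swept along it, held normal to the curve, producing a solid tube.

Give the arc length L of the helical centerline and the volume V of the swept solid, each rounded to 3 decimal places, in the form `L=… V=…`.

L=292.985 V=230.110

2πR = 2π·23 = 144.513262
per-turn = √(144.513262² + 24²) = √(20884.0829 + 576) = √21460.0829 = 146.492604
L = 2 × 146.492604 = 292.985207
V = π·0.5² × L = 0.785398 × 292.985207 = 230.110044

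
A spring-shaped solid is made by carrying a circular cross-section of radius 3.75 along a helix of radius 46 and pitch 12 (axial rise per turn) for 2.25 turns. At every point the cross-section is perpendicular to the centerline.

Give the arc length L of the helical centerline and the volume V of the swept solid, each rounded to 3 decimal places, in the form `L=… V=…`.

L=650.870 V=28754.553

2πR = 2π·46 = 289.026524
per-turn = √(289.026524² + 12²) = √(83536.3317 + 144) = √83680.3317 = 289.275529
L = 2.25 × 289.275529 = 650.869940
V = π·3.75² × L = 44.178647 × 650.869940 = 28754.553127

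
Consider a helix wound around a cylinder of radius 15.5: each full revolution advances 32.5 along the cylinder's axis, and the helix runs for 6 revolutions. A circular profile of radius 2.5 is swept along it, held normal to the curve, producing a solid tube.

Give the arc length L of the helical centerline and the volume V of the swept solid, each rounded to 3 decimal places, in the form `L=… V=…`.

2πR = 2π·15.5 = 97.389372
per-turn = √(97.389372² + 32.5²) = √(9484.6898 + 1056.25) = √10540.9398 = 102.669079
L = 6 × 102.669079 = 616.014475
V = π·2.5² × L = 19.634954 × 616.014475 = 12095.415939

L=616.014 V=12095.416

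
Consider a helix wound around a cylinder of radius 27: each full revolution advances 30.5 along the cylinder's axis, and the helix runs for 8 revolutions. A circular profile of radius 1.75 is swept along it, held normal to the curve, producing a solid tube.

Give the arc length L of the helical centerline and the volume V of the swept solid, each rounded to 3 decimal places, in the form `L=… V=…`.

2πR = 2π·27 = 169.646003
per-turn = √(169.646003² + 30.5²) = √(28779.7664 + 930.25) = √29710.0164 = 172.365938
L = 8 × 172.365938 = 1378.927501
V = π·1.75² × L = 9.621128 × 1378.927501 = 13266.837298

L=1378.928 V=13266.837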